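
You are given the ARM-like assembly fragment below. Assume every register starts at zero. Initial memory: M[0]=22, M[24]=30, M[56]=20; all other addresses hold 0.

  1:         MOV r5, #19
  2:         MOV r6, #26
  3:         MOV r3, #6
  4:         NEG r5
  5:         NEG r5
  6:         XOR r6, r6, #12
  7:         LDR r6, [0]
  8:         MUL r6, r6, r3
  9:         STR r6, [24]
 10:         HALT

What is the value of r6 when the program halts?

132

MOV r5, #19 → r5=19
MOV r6, #26 → r6=26
MOV r3, #6 → r3=6
NEG r5 → r5=-(19)=-19
NEG r5 → r5=-(-19)=19
XOR r6, r6, #12 → r6=26^12=22
LDR r6, [0] → r6=M[0]=22
MUL r6, r6, r3 → r6=22*6=132
STR r6, [24] → M[24]=132
halt.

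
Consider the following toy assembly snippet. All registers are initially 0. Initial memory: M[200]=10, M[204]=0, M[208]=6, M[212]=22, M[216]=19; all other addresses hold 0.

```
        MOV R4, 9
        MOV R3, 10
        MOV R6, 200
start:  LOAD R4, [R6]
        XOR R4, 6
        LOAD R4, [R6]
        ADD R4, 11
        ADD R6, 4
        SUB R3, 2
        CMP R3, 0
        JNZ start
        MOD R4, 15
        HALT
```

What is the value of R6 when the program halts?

after MOV R4, 9: R4=9
after MOV R3, 10: R3=10
after MOV R6, 200: R6=200
after LOAD R4, [R6]: R4=M[200]=10
after XOR R4, 6: R4=10^6=12
after LOAD R4, [R6]: R4=M[200]=10
after ADD R4, 11: R4=10+11=21
after ADD R6, 4: R6=200+4=204
after SUB R3, 2: R3=10-2=8
CMP R3, 0  (cmp 8,0)
JNZ start: taken
after LOAD R4, [R6]: R4=M[204]=0
after XOR R4, 6: R4=0^6=6
after LOAD R4, [R6]: R4=M[204]=0
after ADD R4, 11: R4=0+11=11
after ADD R6, 4: R6=204+4=208
after SUB R3, 2: R3=8-2=6
CMP R3, 0  (cmp 6,0)
JNZ start: taken
after LOAD R4, [R6]: R4=M[208]=6
after XOR R4, 6: R4=6^6=0
after LOAD R4, [R6]: R4=M[208]=6
after ADD R4, 11: R4=6+11=17
after ADD R6, 4: R6=208+4=212
after SUB R3, 2: R3=6-2=4
CMP R3, 0  (cmp 4,0)
JNZ start: taken
after LOAD R4, [R6]: R4=M[212]=22
after XOR R4, 6: R4=22^6=16
after LOAD R4, [R6]: R4=M[212]=22
after ADD R4, 11: R4=22+11=33
after ADD R6, 4: R6=212+4=216
after SUB R3, 2: R3=4-2=2
CMP R3, 0  (cmp 2,0)
JNZ start: taken
after LOAD R4, [R6]: R4=M[216]=19
after XOR R4, 6: R4=19^6=21
after LOAD R4, [R6]: R4=M[216]=19
after ADD R4, 11: R4=19+11=30
after ADD R6, 4: R6=216+4=220
after SUB R3, 2: R3=2-2=0
CMP R3, 0  (cmp 0,0)
JNZ start: not taken
after MOD R4, 15: R4=30%15=0
halt.

220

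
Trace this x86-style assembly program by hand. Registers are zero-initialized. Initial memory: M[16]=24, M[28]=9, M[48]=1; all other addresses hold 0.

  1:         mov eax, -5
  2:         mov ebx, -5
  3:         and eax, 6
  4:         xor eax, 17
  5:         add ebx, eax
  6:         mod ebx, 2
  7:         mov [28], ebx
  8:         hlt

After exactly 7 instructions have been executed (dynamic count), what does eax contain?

mov eax, -5 → eax=-5
mov ebx, -5 → ebx=-5
and eax, 6 → eax=(-5)&6=2
xor eax, 17 → eax=2^17=19
add ebx, eax → ebx=(-5)+19=14
mod ebx, 2 → ebx=14%2=0
mov [28], ebx → M[28]=0
After step 7: eax = 19.

19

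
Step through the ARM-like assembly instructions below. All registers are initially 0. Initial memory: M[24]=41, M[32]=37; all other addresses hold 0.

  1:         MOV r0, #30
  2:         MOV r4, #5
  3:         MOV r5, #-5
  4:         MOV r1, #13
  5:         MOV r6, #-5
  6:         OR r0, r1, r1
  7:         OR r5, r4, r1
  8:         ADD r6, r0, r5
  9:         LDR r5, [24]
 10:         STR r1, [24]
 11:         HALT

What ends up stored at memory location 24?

after MOV r0, #30: r0=30
after MOV r4, #5: r4=5
after MOV r5, #-5: r5=-5
after MOV r1, #13: r1=13
after MOV r6, #-5: r6=-5
after OR r0, r1, r1: r0=13|13=13
after OR r5, r4, r1: r5=5|13=13
after ADD r6, r0, r5: r6=13+13=26
after LDR r5, [24]: r5=M[24]=41
STR r1, [24] → M[24]=13
halt.

13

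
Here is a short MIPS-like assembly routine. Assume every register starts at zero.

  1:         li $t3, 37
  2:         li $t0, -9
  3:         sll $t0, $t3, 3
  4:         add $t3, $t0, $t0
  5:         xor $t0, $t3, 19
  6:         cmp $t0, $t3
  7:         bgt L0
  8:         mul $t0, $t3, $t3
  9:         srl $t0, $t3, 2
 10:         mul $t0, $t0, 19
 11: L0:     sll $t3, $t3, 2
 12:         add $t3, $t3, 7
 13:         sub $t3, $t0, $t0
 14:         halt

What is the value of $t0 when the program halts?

2812

li $t3, 37 → $t3=37
li $t0, -9 → $t0=-9
sll $t0, $t3, 3 → $t0=37<<3=296
add $t3, $t0, $t0 → $t3=296+296=592
xor $t0, $t3, 19 → $t0=592^19=579
cmp $t0, $t3  (cmp 579,592)
bgt L0: not taken
mul $t0, $t3, $t3 → $t0=592*592=350464
srl $t0, $t3, 2 → $t0=592>>2=148
mul $t0, $t0, 19 → $t0=148*19=2812
sll $t3, $t3, 2 → $t3=592<<2=2368
add $t3, $t3, 7 → $t3=2368+7=2375
sub $t3, $t0, $t0 → $t3=2812-2812=0
halt.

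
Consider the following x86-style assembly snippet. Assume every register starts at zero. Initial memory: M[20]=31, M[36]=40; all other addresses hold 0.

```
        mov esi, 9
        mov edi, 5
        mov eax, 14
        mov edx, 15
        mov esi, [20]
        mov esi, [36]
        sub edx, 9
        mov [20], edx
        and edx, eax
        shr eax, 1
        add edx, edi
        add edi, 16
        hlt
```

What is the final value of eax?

mov esi, 9 → esi=9
mov edi, 5 → edi=5
mov eax, 14 → eax=14
mov edx, 15 → edx=15
mov esi, [20] → esi=M[20]=31
mov esi, [36] → esi=M[36]=40
sub edx, 9 → edx=15-9=6
mov [20], edx → M[20]=6
and edx, eax → edx=6&14=6
shr eax, 1 → eax=14>>1=7
add edx, edi → edx=6+5=11
add edi, 16 → edi=5+16=21
halt.

7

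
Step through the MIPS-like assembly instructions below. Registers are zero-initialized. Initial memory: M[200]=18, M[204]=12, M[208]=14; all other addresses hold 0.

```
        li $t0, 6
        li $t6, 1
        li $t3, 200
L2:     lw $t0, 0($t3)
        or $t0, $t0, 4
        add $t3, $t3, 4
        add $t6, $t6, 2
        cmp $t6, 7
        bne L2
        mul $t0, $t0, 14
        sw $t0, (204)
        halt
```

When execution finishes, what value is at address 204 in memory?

196

li $t0, 6 → $t0=6
li $t6, 1 → $t6=1
li $t3, 200 → $t3=200
lw $t0, 0($t3) → $t0=M[200]=18
or $t0, $t0, 4 → $t0=18|4=22
add $t3, $t3, 4 → $t3=200+4=204
add $t6, $t6, 2 → $t6=1+2=3
cmp $t6, 7  (cmp 3,7)
bne L2: taken
lw $t0, 0($t3) → $t0=M[204]=12
or $t0, $t0, 4 → $t0=12|4=12
add $t3, $t3, 4 → $t3=204+4=208
add $t6, $t6, 2 → $t6=3+2=5
cmp $t6, 7  (cmp 5,7)
bne L2: taken
lw $t0, 0($t3) → $t0=M[208]=14
or $t0, $t0, 4 → $t0=14|4=14
add $t3, $t3, 4 → $t3=208+4=212
add $t6, $t6, 2 → $t6=5+2=7
cmp $t6, 7  (cmp 7,7)
bne L2: not taken
mul $t0, $t0, 14 → $t0=14*14=196
sw $t0, (204) → M[204]=196
halt.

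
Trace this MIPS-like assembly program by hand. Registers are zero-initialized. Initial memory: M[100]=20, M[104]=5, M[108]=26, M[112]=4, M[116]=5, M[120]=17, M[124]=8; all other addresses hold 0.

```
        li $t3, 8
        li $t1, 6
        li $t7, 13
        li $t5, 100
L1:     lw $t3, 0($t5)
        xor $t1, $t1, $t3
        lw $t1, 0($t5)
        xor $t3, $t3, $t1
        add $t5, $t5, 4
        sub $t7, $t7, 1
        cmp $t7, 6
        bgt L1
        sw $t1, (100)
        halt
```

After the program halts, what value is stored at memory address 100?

8

li $t3, 8 → $t3=8
li $t1, 6 → $t1=6
li $t7, 13 → $t7=13
li $t5, 100 → $t5=100
lw $t3, 0($t5) → $t3=M[100]=20
xor $t1, $t1, $t3 → $t1=6^20=18
lw $t1, 0($t5) → $t1=M[100]=20
xor $t3, $t3, $t1 → $t3=20^20=0
add $t5, $t5, 4 → $t5=100+4=104
sub $t7, $t7, 1 → $t7=13-1=12
cmp $t7, 6  (cmp 12,6)
bgt L1: taken
lw $t3, 0($t5) → $t3=M[104]=5
xor $t1, $t1, $t3 → $t1=20^5=17
lw $t1, 0($t5) → $t1=M[104]=5
xor $t3, $t3, $t1 → $t3=5^5=0
add $t5, $t5, 4 → $t5=104+4=108
sub $t7, $t7, 1 → $t7=12-1=11
cmp $t7, 6  (cmp 11,6)
bgt L1: taken
lw $t3, 0($t5) → $t3=M[108]=26
xor $t1, $t1, $t3 → $t1=5^26=31
lw $t1, 0($t5) → $t1=M[108]=26
xor $t3, $t3, $t1 → $t3=26^26=0
add $t5, $t5, 4 → $t5=108+4=112
sub $t7, $t7, 1 → $t7=11-1=10
cmp $t7, 6  (cmp 10,6)
bgt L1: taken
lw $t3, 0($t5) → $t3=M[112]=4
xor $t1, $t1, $t3 → $t1=26^4=30
lw $t1, 0($t5) → $t1=M[112]=4
xor $t3, $t3, $t1 → $t3=4^4=0
add $t5, $t5, 4 → $t5=112+4=116
sub $t7, $t7, 1 → $t7=10-1=9
cmp $t7, 6  (cmp 9,6)
bgt L1: taken
lw $t3, 0($t5) → $t3=M[116]=5
xor $t1, $t1, $t3 → $t1=4^5=1
lw $t1, 0($t5) → $t1=M[116]=5
xor $t3, $t3, $t1 → $t3=5^5=0
add $t5, $t5, 4 → $t5=116+4=120
sub $t7, $t7, 1 → $t7=9-1=8
cmp $t7, 6  (cmp 8,6)
bgt L1: taken
lw $t3, 0($t5) → $t3=M[120]=17
xor $t1, $t1, $t3 → $t1=5^17=20
lw $t1, 0($t5) → $t1=M[120]=17
xor $t3, $t3, $t1 → $t3=17^17=0
add $t5, $t5, 4 → $t5=120+4=124
sub $t7, $t7, 1 → $t7=8-1=7
cmp $t7, 6  (cmp 7,6)
bgt L1: taken
lw $t3, 0($t5) → $t3=M[124]=8
xor $t1, $t1, $t3 → $t1=17^8=25
lw $t1, 0($t5) → $t1=M[124]=8
xor $t3, $t3, $t1 → $t3=8^8=0
add $t5, $t5, 4 → $t5=124+4=128
sub $t7, $t7, 1 → $t7=7-1=6
cmp $t7, 6  (cmp 6,6)
bgt L1: not taken
sw $t1, (100) → M[100]=8
halt.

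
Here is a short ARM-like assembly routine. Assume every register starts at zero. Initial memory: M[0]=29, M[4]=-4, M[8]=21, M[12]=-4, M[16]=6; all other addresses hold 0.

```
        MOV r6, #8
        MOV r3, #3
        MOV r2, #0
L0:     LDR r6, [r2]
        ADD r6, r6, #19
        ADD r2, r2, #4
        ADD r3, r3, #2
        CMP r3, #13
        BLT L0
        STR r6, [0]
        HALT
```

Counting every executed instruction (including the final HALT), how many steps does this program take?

r6=8
r3=3
r2=0
r6=M[0]=29
r6=29+19=48
r2=0+4=4
r3=3+2=5
CMP r3, #13  (cmp 5,13)
BLT L0: taken
r6=M[4]=-4
r6=(-4)+19=15
r2=4+4=8
r3=5+2=7
CMP r3, #13  (cmp 7,13)
BLT L0: taken
r6=M[8]=21
r6=21+19=40
r2=8+4=12
r3=7+2=9
CMP r3, #13  (cmp 9,13)
BLT L0: taken
r6=M[12]=-4
r6=(-4)+19=15
r2=12+4=16
r3=9+2=11
CMP r3, #13  (cmp 11,13)
BLT L0: taken
r6=M[16]=6
r6=6+19=25
r2=16+4=20
r3=11+2=13
CMP r3, #13  (cmp 13,13)
BLT L0: not taken
STR r6, [0] → M[0]=25
halt.
Total executed instructions: 35.

35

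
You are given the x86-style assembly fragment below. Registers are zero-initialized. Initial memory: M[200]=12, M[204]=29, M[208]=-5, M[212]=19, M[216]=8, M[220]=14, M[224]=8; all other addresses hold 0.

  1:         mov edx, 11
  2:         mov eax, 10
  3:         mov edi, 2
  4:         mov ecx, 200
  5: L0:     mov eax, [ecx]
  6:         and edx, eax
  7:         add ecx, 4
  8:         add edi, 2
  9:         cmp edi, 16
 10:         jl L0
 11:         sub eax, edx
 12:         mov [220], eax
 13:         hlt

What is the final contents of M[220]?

edx=11
eax=10
edi=2
ecx=200
eax=M[200]=12
edx=11&12=8
ecx=200+4=204
edi=2+2=4
cmp edi, 16  (cmp 4,16)
jl L0: taken
eax=M[204]=29
edx=8&29=8
ecx=204+4=208
edi=4+2=6
cmp edi, 16  (cmp 6,16)
jl L0: taken
eax=M[208]=-5
edx=8&(-5)=8
ecx=208+4=212
edi=6+2=8
cmp edi, 16  (cmp 8,16)
jl L0: taken
eax=M[212]=19
edx=8&19=0
ecx=212+4=216
edi=8+2=10
cmp edi, 16  (cmp 10,16)
jl L0: taken
eax=M[216]=8
edx=0&8=0
ecx=216+4=220
edi=10+2=12
cmp edi, 16  (cmp 12,16)
jl L0: taken
eax=M[220]=14
edx=0&14=0
ecx=220+4=224
edi=12+2=14
cmp edi, 16  (cmp 14,16)
jl L0: taken
eax=M[224]=8
edx=0&8=0
ecx=224+4=228
edi=14+2=16
cmp edi, 16  (cmp 16,16)
jl L0: not taken
eax=8-0=8
mov [220], eax → M[220]=8
halt.

8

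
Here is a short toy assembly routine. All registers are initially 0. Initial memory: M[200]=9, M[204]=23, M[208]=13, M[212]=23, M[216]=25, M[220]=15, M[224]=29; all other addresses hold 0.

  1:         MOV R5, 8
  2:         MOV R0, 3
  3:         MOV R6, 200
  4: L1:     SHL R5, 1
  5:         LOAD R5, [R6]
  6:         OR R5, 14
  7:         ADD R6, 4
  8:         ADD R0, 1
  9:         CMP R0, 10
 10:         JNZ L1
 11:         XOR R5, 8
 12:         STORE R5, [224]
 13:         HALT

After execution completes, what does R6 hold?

228

MOV R5, 8 → R5=8
MOV R0, 3 → R0=3
MOV R6, 200 → R6=200
SHL R5, 1 → R5=8<<1=16
LOAD R5, [R6] → R5=M[200]=9
OR R5, 14 → R5=9|14=15
ADD R6, 4 → R6=200+4=204
ADD R0, 1 → R0=3+1=4
CMP R0, 10  (cmp 4,10)
JNZ L1: taken
SHL R5, 1 → R5=15<<1=30
LOAD R5, [R6] → R5=M[204]=23
OR R5, 14 → R5=23|14=31
ADD R6, 4 → R6=204+4=208
ADD R0, 1 → R0=4+1=5
CMP R0, 10  (cmp 5,10)
JNZ L1: taken
SHL R5, 1 → R5=31<<1=62
LOAD R5, [R6] → R5=M[208]=13
OR R5, 14 → R5=13|14=15
ADD R6, 4 → R6=208+4=212
ADD R0, 1 → R0=5+1=6
CMP R0, 10  (cmp 6,10)
JNZ L1: taken
SHL R5, 1 → R5=15<<1=30
LOAD R5, [R6] → R5=M[212]=23
OR R5, 14 → R5=23|14=31
ADD R6, 4 → R6=212+4=216
ADD R0, 1 → R0=6+1=7
CMP R0, 10  (cmp 7,10)
JNZ L1: taken
SHL R5, 1 → R5=31<<1=62
LOAD R5, [R6] → R5=M[216]=25
OR R5, 14 → R5=25|14=31
ADD R6, 4 → R6=216+4=220
ADD R0, 1 → R0=7+1=8
CMP R0, 10  (cmp 8,10)
JNZ L1: taken
SHL R5, 1 → R5=31<<1=62
LOAD R5, [R6] → R5=M[220]=15
OR R5, 14 → R5=15|14=15
ADD R6, 4 → R6=220+4=224
ADD R0, 1 → R0=8+1=9
CMP R0, 10  (cmp 9,10)
JNZ L1: taken
SHL R5, 1 → R5=15<<1=30
LOAD R5, [R6] → R5=M[224]=29
OR R5, 14 → R5=29|14=31
ADD R6, 4 → R6=224+4=228
ADD R0, 1 → R0=9+1=10
CMP R0, 10  (cmp 10,10)
JNZ L1: not taken
XOR R5, 8 → R5=31^8=23
STORE R5, [224] → M[224]=23
halt.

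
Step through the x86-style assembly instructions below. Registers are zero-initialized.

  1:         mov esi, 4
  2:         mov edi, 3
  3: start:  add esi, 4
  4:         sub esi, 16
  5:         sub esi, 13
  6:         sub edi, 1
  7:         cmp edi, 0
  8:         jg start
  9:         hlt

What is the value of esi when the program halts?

-71

after mov esi, 4: esi=4
after mov edi, 3: edi=3
after add esi, 4: esi=4+4=8
after sub esi, 16: esi=8-16=-8
after sub esi, 13: esi=(-8)-13=-21
after sub edi, 1: edi=3-1=2
cmp edi, 0  (cmp 2,0)
jg start: taken
after add esi, 4: esi=(-21)+4=-17
after sub esi, 16: esi=(-17)-16=-33
after sub esi, 13: esi=(-33)-13=-46
after sub edi, 1: edi=2-1=1
cmp edi, 0  (cmp 1,0)
jg start: taken
after add esi, 4: esi=(-46)+4=-42
after sub esi, 16: esi=(-42)-16=-58
after sub esi, 13: esi=(-58)-13=-71
after sub edi, 1: edi=1-1=0
cmp edi, 0  (cmp 0,0)
jg start: not taken
halt.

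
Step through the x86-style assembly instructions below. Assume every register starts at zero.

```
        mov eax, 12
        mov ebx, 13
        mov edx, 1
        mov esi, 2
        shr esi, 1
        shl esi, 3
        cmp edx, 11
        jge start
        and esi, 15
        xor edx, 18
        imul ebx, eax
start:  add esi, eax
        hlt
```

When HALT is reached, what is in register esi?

after mov eax, 12: eax=12
after mov ebx, 13: ebx=13
after mov edx, 1: edx=1
after mov esi, 2: esi=2
after shr esi, 1: esi=2>>1=1
after shl esi, 3: esi=1<<3=8
cmp edx, 11  (cmp 1,11)
jge start: not taken
after and esi, 15: esi=8&15=8
after xor edx, 18: edx=1^18=19
after imul ebx, eax: ebx=13*12=156
after add esi, eax: esi=8+12=20
halt.

20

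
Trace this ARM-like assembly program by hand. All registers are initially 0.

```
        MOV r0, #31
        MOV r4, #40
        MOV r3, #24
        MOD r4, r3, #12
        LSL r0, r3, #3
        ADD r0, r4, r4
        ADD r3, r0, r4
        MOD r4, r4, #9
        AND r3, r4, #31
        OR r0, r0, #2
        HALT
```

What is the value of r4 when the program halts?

r0=31
r4=40
r3=24
r4=24%12=0
r0=24<<3=192
r0=0+0=0
r3=0+0=0
r4=0%9=0
r3=0&31=0
r0=0|2=2
halt.

0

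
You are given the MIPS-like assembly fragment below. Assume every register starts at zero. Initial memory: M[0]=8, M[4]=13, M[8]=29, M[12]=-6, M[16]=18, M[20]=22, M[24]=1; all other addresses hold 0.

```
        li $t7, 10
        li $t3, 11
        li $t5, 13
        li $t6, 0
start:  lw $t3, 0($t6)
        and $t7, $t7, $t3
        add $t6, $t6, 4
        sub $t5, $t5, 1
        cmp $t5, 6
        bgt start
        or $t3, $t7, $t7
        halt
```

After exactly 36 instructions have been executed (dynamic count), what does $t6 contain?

20

li $t7, 10 → $t7=10
li $t3, 11 → $t3=11
li $t5, 13 → $t5=13
li $t6, 0 → $t6=0
lw $t3, 0($t6) → $t3=M[0]=8
and $t7, $t7, $t3 → $t7=10&8=8
add $t6, $t6, 4 → $t6=0+4=4
sub $t5, $t5, 1 → $t5=13-1=12
cmp $t5, 6  (cmp 12,6)
bgt start: taken
lw $t3, 0($t6) → $t3=M[4]=13
and $t7, $t7, $t3 → $t7=8&13=8
add $t6, $t6, 4 → $t6=4+4=8
sub $t5, $t5, 1 → $t5=12-1=11
cmp $t5, 6  (cmp 11,6)
bgt start: taken
lw $t3, 0($t6) → $t3=M[8]=29
and $t7, $t7, $t3 → $t7=8&29=8
add $t6, $t6, 4 → $t6=8+4=12
sub $t5, $t5, 1 → $t5=11-1=10
cmp $t5, 6  (cmp 10,6)
bgt start: taken
lw $t3, 0($t6) → $t3=M[12]=-6
and $t7, $t7, $t3 → $t7=8&(-6)=8
add $t6, $t6, 4 → $t6=12+4=16
sub $t5, $t5, 1 → $t5=10-1=9
cmp $t5, 6  (cmp 9,6)
bgt start: taken
lw $t3, 0($t6) → $t3=M[16]=18
and $t7, $t7, $t3 → $t7=8&18=0
add $t6, $t6, 4 → $t6=16+4=20
sub $t5, $t5, 1 → $t5=9-1=8
cmp $t5, 6  (cmp 8,6)
bgt start: taken
lw $t3, 0($t6) → $t3=M[20]=22
and $t7, $t7, $t3 → $t7=0&22=0
After step 36: $t6 = 20.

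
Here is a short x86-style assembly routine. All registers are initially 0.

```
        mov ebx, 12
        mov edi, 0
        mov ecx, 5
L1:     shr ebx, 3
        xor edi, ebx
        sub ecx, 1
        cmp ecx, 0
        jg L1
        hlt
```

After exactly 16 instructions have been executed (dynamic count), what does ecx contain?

mov ebx, 12 → ebx=12
mov edi, 0 → edi=0
mov ecx, 5 → ecx=5
shr ebx, 3 → ebx=12>>3=1
xor edi, ebx → edi=0^1=1
sub ecx, 1 → ecx=5-1=4
cmp ecx, 0  (cmp 4,0)
jg L1: taken
shr ebx, 3 → ebx=1>>3=0
xor edi, ebx → edi=1^0=1
sub ecx, 1 → ecx=4-1=3
cmp ecx, 0  (cmp 3,0)
jg L1: taken
shr ebx, 3 → ebx=0>>3=0
xor edi, ebx → edi=1^0=1
sub ecx, 1 → ecx=3-1=2
After step 16: ecx = 2.

2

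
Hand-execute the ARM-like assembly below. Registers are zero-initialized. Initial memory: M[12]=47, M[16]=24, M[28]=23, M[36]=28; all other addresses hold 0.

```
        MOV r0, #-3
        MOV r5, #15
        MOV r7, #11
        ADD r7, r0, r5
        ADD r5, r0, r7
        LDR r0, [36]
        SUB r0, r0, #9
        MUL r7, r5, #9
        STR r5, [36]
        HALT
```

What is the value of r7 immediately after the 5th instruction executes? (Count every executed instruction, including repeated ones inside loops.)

MOV r0, #-3 → r0=-3
MOV r5, #15 → r5=15
MOV r7, #11 → r7=11
ADD r7, r0, r5 → r7=(-3)+15=12
ADD r5, r0, r7 → r5=(-3)+12=9
After step 5: r7 = 12.

12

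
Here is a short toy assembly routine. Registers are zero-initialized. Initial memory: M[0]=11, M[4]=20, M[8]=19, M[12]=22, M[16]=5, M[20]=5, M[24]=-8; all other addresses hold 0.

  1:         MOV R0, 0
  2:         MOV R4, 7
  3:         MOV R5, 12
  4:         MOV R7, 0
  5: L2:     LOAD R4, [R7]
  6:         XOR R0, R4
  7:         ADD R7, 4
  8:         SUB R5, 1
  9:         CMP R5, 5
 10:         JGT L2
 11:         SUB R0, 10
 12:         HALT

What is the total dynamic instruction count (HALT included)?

48

R0=0
R4=7
R5=12
R7=0
R4=M[0]=11
R0=0^11=11
R7=0+4=4
R5=12-1=11
CMP R5, 5  (cmp 11,5)
JGT L2: taken
R4=M[4]=20
R0=11^20=31
R7=4+4=8
R5=11-1=10
CMP R5, 5  (cmp 10,5)
JGT L2: taken
R4=M[8]=19
R0=31^19=12
R7=8+4=12
R5=10-1=9
CMP R5, 5  (cmp 9,5)
JGT L2: taken
R4=M[12]=22
R0=12^22=26
R7=12+4=16
R5=9-1=8
CMP R5, 5  (cmp 8,5)
JGT L2: taken
R4=M[16]=5
R0=26^5=31
R7=16+4=20
R5=8-1=7
CMP R5, 5  (cmp 7,5)
JGT L2: taken
R4=M[20]=5
R0=31^5=26
R7=20+4=24
R5=7-1=6
CMP R5, 5  (cmp 6,5)
JGT L2: taken
R4=M[24]=-8
R0=26^(-8)=-30
R7=24+4=28
R5=6-1=5
CMP R5, 5  (cmp 5,5)
JGT L2: not taken
R0=(-30)-10=-40
halt.
Total executed instructions: 48.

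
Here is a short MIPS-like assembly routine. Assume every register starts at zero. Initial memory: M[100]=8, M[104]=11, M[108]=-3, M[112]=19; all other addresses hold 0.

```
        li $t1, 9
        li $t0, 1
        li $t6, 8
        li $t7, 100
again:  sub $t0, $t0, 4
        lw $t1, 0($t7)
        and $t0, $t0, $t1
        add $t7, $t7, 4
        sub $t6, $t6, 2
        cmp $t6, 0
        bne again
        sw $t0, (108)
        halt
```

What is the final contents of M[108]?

16

li $t1, 9 → $t1=9
li $t0, 1 → $t0=1
li $t6, 8 → $t6=8
li $t7, 100 → $t7=100
sub $t0, $t0, 4 → $t0=1-4=-3
lw $t1, 0($t7) → $t1=M[100]=8
and $t0, $t0, $t1 → $t0=(-3)&8=8
add $t7, $t7, 4 → $t7=100+4=104
sub $t6, $t6, 2 → $t6=8-2=6
cmp $t6, 0  (cmp 6,0)
bne again: taken
sub $t0, $t0, 4 → $t0=8-4=4
lw $t1, 0($t7) → $t1=M[104]=11
and $t0, $t0, $t1 → $t0=4&11=0
add $t7, $t7, 4 → $t7=104+4=108
sub $t6, $t6, 2 → $t6=6-2=4
cmp $t6, 0  (cmp 4,0)
bne again: taken
sub $t0, $t0, 4 → $t0=0-4=-4
lw $t1, 0($t7) → $t1=M[108]=-3
and $t0, $t0, $t1 → $t0=(-4)&(-3)=-4
add $t7, $t7, 4 → $t7=108+4=112
sub $t6, $t6, 2 → $t6=4-2=2
cmp $t6, 0  (cmp 2,0)
bne again: taken
sub $t0, $t0, 4 → $t0=(-4)-4=-8
lw $t1, 0($t7) → $t1=M[112]=19
and $t0, $t0, $t1 → $t0=(-8)&19=16
add $t7, $t7, 4 → $t7=112+4=116
sub $t6, $t6, 2 → $t6=2-2=0
cmp $t6, 0  (cmp 0,0)
bne again: not taken
sw $t0, (108) → M[108]=16
halt.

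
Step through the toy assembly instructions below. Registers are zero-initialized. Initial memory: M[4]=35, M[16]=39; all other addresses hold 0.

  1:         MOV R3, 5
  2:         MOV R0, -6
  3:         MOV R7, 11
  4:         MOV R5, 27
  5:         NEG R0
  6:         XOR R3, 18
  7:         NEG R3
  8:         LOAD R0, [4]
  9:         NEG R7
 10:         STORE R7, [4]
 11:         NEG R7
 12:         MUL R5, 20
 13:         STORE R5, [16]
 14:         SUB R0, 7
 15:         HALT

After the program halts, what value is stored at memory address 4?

-11

R3=5
R0=-6
R7=11
R5=27
R0=-(-6)=6
R3=5^18=23
R3=-(23)=-23
R0=M[4]=35
R7=-(11)=-11
STORE R7, [4] → M[4]=-11
R7=-(-11)=11
R5=27*20=540
STORE R5, [16] → M[16]=540
R0=35-7=28
halt.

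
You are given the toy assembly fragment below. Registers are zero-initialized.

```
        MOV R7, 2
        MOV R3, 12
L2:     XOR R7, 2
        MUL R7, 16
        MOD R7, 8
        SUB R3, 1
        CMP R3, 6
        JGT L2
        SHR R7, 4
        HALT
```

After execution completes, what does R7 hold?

0

after MOV R7, 2: R7=2
after MOV R3, 12: R3=12
after XOR R7, 2: R7=2^2=0
after MUL R7, 16: R7=0*16=0
after MOD R7, 8: R7=0%8=0
after SUB R3, 1: R3=12-1=11
CMP R3, 6  (cmp 11,6)
JGT L2: taken
after XOR R7, 2: R7=0^2=2
after MUL R7, 16: R7=2*16=32
after MOD R7, 8: R7=32%8=0
after SUB R3, 1: R3=11-1=10
CMP R3, 6  (cmp 10,6)
JGT L2: taken
after XOR R7, 2: R7=0^2=2
after MUL R7, 16: R7=2*16=32
after MOD R7, 8: R7=32%8=0
after SUB R3, 1: R3=10-1=9
CMP R3, 6  (cmp 9,6)
JGT L2: taken
after XOR R7, 2: R7=0^2=2
after MUL R7, 16: R7=2*16=32
after MOD R7, 8: R7=32%8=0
after SUB R3, 1: R3=9-1=8
CMP R3, 6  (cmp 8,6)
JGT L2: taken
after XOR R7, 2: R7=0^2=2
after MUL R7, 16: R7=2*16=32
after MOD R7, 8: R7=32%8=0
after SUB R3, 1: R3=8-1=7
CMP R3, 6  (cmp 7,6)
JGT L2: taken
after XOR R7, 2: R7=0^2=2
after MUL R7, 16: R7=2*16=32
after MOD R7, 8: R7=32%8=0
after SUB R3, 1: R3=7-1=6
CMP R3, 6  (cmp 6,6)
JGT L2: not taken
after SHR R7, 4: R7=0>>4=0
halt.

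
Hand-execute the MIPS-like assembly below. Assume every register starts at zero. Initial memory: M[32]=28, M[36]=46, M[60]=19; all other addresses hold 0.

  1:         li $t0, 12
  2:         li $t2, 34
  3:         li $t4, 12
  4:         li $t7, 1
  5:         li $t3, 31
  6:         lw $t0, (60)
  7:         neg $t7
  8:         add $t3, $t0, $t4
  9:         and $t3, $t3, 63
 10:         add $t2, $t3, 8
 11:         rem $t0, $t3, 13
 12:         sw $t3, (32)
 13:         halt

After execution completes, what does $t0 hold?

5

$t0=12
$t2=34
$t4=12
$t7=1
$t3=31
$t0=M[60]=19
$t7=-(1)=-1
$t3=19+12=31
$t3=31&63=31
$t2=31+8=39
$t0=31%13=5
sw $t3, (32) → M[32]=31
halt.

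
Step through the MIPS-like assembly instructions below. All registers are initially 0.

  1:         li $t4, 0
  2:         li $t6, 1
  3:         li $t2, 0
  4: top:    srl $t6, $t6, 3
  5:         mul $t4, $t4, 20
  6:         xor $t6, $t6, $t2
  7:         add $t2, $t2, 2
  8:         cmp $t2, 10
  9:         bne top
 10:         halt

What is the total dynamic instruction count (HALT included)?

after li $t4, 0: $t4=0
after li $t6, 1: $t6=1
after li $t2, 0: $t2=0
after srl $t6, $t6, 3: $t6=1>>3=0
after mul $t4, $t4, 20: $t4=0*20=0
after xor $t6, $t6, $t2: $t6=0^0=0
after add $t2, $t2, 2: $t2=0+2=2
cmp $t2, 10  (cmp 2,10)
bne top: taken
after srl $t6, $t6, 3: $t6=0>>3=0
after mul $t4, $t4, 20: $t4=0*20=0
after xor $t6, $t6, $t2: $t6=0^2=2
after add $t2, $t2, 2: $t2=2+2=4
cmp $t2, 10  (cmp 4,10)
bne top: taken
after srl $t6, $t6, 3: $t6=2>>3=0
after mul $t4, $t4, 20: $t4=0*20=0
after xor $t6, $t6, $t2: $t6=0^4=4
after add $t2, $t2, 2: $t2=4+2=6
cmp $t2, 10  (cmp 6,10)
bne top: taken
after srl $t6, $t6, 3: $t6=4>>3=0
after mul $t4, $t4, 20: $t4=0*20=0
after xor $t6, $t6, $t2: $t6=0^6=6
after add $t2, $t2, 2: $t2=6+2=8
cmp $t2, 10  (cmp 8,10)
bne top: taken
after srl $t6, $t6, 3: $t6=6>>3=0
after mul $t4, $t4, 20: $t4=0*20=0
after xor $t6, $t6, $t2: $t6=0^8=8
after add $t2, $t2, 2: $t2=8+2=10
cmp $t2, 10  (cmp 10,10)
bne top: not taken
halt.
Total executed instructions: 34.

34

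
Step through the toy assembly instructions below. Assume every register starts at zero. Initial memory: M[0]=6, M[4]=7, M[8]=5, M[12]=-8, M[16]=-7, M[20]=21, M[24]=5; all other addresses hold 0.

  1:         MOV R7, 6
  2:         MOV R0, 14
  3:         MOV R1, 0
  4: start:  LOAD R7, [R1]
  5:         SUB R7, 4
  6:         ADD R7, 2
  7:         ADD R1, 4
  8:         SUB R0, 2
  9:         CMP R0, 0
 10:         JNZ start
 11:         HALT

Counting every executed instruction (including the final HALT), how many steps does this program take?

53

after MOV R7, 6: R7=6
after MOV R0, 14: R0=14
after MOV R1, 0: R1=0
after LOAD R7, [R1]: R7=M[0]=6
after SUB R7, 4: R7=6-4=2
after ADD R7, 2: R7=2+2=4
after ADD R1, 4: R1=0+4=4
after SUB R0, 2: R0=14-2=12
CMP R0, 0  (cmp 12,0)
JNZ start: taken
after LOAD R7, [R1]: R7=M[4]=7
after SUB R7, 4: R7=7-4=3
after ADD R7, 2: R7=3+2=5
after ADD R1, 4: R1=4+4=8
after SUB R0, 2: R0=12-2=10
CMP R0, 0  (cmp 10,0)
JNZ start: taken
after LOAD R7, [R1]: R7=M[8]=5
after SUB R7, 4: R7=5-4=1
after ADD R7, 2: R7=1+2=3
after ADD R1, 4: R1=8+4=12
after SUB R0, 2: R0=10-2=8
CMP R0, 0  (cmp 8,0)
JNZ start: taken
after LOAD R7, [R1]: R7=M[12]=-8
after SUB R7, 4: R7=(-8)-4=-12
after ADD R7, 2: R7=(-12)+2=-10
after ADD R1, 4: R1=12+4=16
after SUB R0, 2: R0=8-2=6
CMP R0, 0  (cmp 6,0)
JNZ start: taken
after LOAD R7, [R1]: R7=M[16]=-7
after SUB R7, 4: R7=(-7)-4=-11
after ADD R7, 2: R7=(-11)+2=-9
after ADD R1, 4: R1=16+4=20
after SUB R0, 2: R0=6-2=4
CMP R0, 0  (cmp 4,0)
JNZ start: taken
after LOAD R7, [R1]: R7=M[20]=21
after SUB R7, 4: R7=21-4=17
after ADD R7, 2: R7=17+2=19
after ADD R1, 4: R1=20+4=24
after SUB R0, 2: R0=4-2=2
CMP R0, 0  (cmp 2,0)
JNZ start: taken
after LOAD R7, [R1]: R7=M[24]=5
after SUB R7, 4: R7=5-4=1
after ADD R7, 2: R7=1+2=3
after ADD R1, 4: R1=24+4=28
after SUB R0, 2: R0=2-2=0
CMP R0, 0  (cmp 0,0)
JNZ start: not taken
halt.
Total executed instructions: 53.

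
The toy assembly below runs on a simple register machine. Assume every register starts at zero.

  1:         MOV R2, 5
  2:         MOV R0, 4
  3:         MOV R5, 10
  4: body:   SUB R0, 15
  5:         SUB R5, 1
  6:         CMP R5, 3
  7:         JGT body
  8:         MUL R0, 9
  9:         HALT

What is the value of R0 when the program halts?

-909

after MOV R2, 5: R2=5
after MOV R0, 4: R0=4
after MOV R5, 10: R5=10
after SUB R0, 15: R0=4-15=-11
after SUB R5, 1: R5=10-1=9
CMP R5, 3  (cmp 9,3)
JGT body: taken
after SUB R0, 15: R0=(-11)-15=-26
after SUB R5, 1: R5=9-1=8
CMP R5, 3  (cmp 8,3)
JGT body: taken
after SUB R0, 15: R0=(-26)-15=-41
after SUB R5, 1: R5=8-1=7
CMP R5, 3  (cmp 7,3)
JGT body: taken
after SUB R0, 15: R0=(-41)-15=-56
after SUB R5, 1: R5=7-1=6
CMP R5, 3  (cmp 6,3)
JGT body: taken
after SUB R0, 15: R0=(-56)-15=-71
after SUB R5, 1: R5=6-1=5
CMP R5, 3  (cmp 5,3)
JGT body: taken
after SUB R0, 15: R0=(-71)-15=-86
after SUB R5, 1: R5=5-1=4
CMP R5, 3  (cmp 4,3)
JGT body: taken
after SUB R0, 15: R0=(-86)-15=-101
after SUB R5, 1: R5=4-1=3
CMP R5, 3  (cmp 3,3)
JGT body: not taken
after MUL R0, 9: R0=(-101)*9=-909
halt.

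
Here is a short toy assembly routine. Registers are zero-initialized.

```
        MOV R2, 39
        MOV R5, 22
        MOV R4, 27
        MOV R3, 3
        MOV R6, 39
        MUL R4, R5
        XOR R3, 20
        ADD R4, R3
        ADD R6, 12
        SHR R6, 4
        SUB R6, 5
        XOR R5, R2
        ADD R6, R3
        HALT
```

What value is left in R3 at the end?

23

after MOV R2, 39: R2=39
after MOV R5, 22: R5=22
after MOV R4, 27: R4=27
after MOV R3, 3: R3=3
after MOV R6, 39: R6=39
after MUL R4, R5: R4=27*22=594
after XOR R3, 20: R3=3^20=23
after ADD R4, R3: R4=594+23=617
after ADD R6, 12: R6=39+12=51
after SHR R6, 4: R6=51>>4=3
after SUB R6, 5: R6=3-5=-2
after XOR R5, R2: R5=22^39=49
after ADD R6, R3: R6=(-2)+23=21
halt.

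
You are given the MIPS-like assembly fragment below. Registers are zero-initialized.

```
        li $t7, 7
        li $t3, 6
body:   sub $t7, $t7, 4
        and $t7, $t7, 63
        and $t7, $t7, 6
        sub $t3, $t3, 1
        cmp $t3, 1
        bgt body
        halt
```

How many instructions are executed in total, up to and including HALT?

li $t7, 7 → $t7=7
li $t3, 6 → $t3=6
sub $t7, $t7, 4 → $t7=7-4=3
and $t7, $t7, 63 → $t7=3&63=3
and $t7, $t7, 6 → $t7=3&6=2
sub $t3, $t3, 1 → $t3=6-1=5
cmp $t3, 1  (cmp 5,1)
bgt body: taken
sub $t7, $t7, 4 → $t7=2-4=-2
and $t7, $t7, 63 → $t7=(-2)&63=62
and $t7, $t7, 6 → $t7=62&6=6
sub $t3, $t3, 1 → $t3=5-1=4
cmp $t3, 1  (cmp 4,1)
bgt body: taken
sub $t7, $t7, 4 → $t7=6-4=2
and $t7, $t7, 63 → $t7=2&63=2
and $t7, $t7, 6 → $t7=2&6=2
sub $t3, $t3, 1 → $t3=4-1=3
cmp $t3, 1  (cmp 3,1)
bgt body: taken
sub $t7, $t7, 4 → $t7=2-4=-2
and $t7, $t7, 63 → $t7=(-2)&63=62
and $t7, $t7, 6 → $t7=62&6=6
sub $t3, $t3, 1 → $t3=3-1=2
cmp $t3, 1  (cmp 2,1)
bgt body: taken
sub $t7, $t7, 4 → $t7=6-4=2
and $t7, $t7, 63 → $t7=2&63=2
and $t7, $t7, 6 → $t7=2&6=2
sub $t3, $t3, 1 → $t3=2-1=1
cmp $t3, 1  (cmp 1,1)
bgt body: not taken
halt.
Total executed instructions: 33.

33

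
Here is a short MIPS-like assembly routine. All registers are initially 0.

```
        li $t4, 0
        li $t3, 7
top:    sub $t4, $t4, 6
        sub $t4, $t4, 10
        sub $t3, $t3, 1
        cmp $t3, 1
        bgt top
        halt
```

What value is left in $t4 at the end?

$t4=0
$t3=7
$t4=0-6=-6
$t4=(-6)-10=-16
$t3=7-1=6
cmp $t3, 1  (cmp 6,1)
bgt top: taken
$t4=(-16)-6=-22
$t4=(-22)-10=-32
$t3=6-1=5
cmp $t3, 1  (cmp 5,1)
bgt top: taken
$t4=(-32)-6=-38
$t4=(-38)-10=-48
$t3=5-1=4
cmp $t3, 1  (cmp 4,1)
bgt top: taken
$t4=(-48)-6=-54
$t4=(-54)-10=-64
$t3=4-1=3
cmp $t3, 1  (cmp 3,1)
bgt top: taken
$t4=(-64)-6=-70
$t4=(-70)-10=-80
$t3=3-1=2
cmp $t3, 1  (cmp 2,1)
bgt top: taken
$t4=(-80)-6=-86
$t4=(-86)-10=-96
$t3=2-1=1
cmp $t3, 1  (cmp 1,1)
bgt top: not taken
halt.

-96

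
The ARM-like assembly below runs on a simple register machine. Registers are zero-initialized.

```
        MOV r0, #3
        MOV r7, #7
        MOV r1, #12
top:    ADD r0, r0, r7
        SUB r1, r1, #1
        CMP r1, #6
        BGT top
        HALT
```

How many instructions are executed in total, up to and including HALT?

28

after MOV r0, #3: r0=3
after MOV r7, #7: r7=7
after MOV r1, #12: r1=12
after ADD r0, r0, r7: r0=3+7=10
after SUB r1, r1, #1: r1=12-1=11
CMP r1, #6  (cmp 11,6)
BGT top: taken
after ADD r0, r0, r7: r0=10+7=17
after SUB r1, r1, #1: r1=11-1=10
CMP r1, #6  (cmp 10,6)
BGT top: taken
after ADD r0, r0, r7: r0=17+7=24
after SUB r1, r1, #1: r1=10-1=9
CMP r1, #6  (cmp 9,6)
BGT top: taken
after ADD r0, r0, r7: r0=24+7=31
after SUB r1, r1, #1: r1=9-1=8
CMP r1, #6  (cmp 8,6)
BGT top: taken
after ADD r0, r0, r7: r0=31+7=38
after SUB r1, r1, #1: r1=8-1=7
CMP r1, #6  (cmp 7,6)
BGT top: taken
after ADD r0, r0, r7: r0=38+7=45
after SUB r1, r1, #1: r1=7-1=6
CMP r1, #6  (cmp 6,6)
BGT top: not taken
halt.
Total executed instructions: 28.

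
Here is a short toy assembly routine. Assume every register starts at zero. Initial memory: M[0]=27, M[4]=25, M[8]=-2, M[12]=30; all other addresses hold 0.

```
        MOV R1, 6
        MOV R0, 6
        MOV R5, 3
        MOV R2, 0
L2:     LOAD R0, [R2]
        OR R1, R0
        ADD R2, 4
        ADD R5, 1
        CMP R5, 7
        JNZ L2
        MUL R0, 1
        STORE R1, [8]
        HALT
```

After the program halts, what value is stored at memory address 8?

-1

R1=6
R0=6
R5=3
R2=0
R0=M[0]=27
R1=6|27=31
R2=0+4=4
R5=3+1=4
CMP R5, 7  (cmp 4,7)
JNZ L2: taken
R0=M[4]=25
R1=31|25=31
R2=4+4=8
R5=4+1=5
CMP R5, 7  (cmp 5,7)
JNZ L2: taken
R0=M[8]=-2
R1=31|(-2)=-1
R2=8+4=12
R5=5+1=6
CMP R5, 7  (cmp 6,7)
JNZ L2: taken
R0=M[12]=30
R1=(-1)|30=-1
R2=12+4=16
R5=6+1=7
CMP R5, 7  (cmp 7,7)
JNZ L2: not taken
R0=30*1=30
STORE R1, [8] → M[8]=-1
halt.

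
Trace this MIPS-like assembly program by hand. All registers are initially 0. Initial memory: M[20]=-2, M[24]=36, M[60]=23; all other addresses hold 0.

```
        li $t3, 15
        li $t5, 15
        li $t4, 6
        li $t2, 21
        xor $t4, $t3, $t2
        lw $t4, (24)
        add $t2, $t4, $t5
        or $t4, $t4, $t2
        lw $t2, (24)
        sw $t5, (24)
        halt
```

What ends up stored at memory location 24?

15

after li $t3, 15: $t3=15
after li $t5, 15: $t5=15
after li $t4, 6: $t4=6
after li $t2, 21: $t2=21
after xor $t4, $t3, $t2: $t4=15^21=26
after lw $t4, (24): $t4=M[24]=36
after add $t2, $t4, $t5: $t2=36+15=51
after or $t4, $t4, $t2: $t4=36|51=55
after lw $t2, (24): $t2=M[24]=36
sw $t5, (24) → M[24]=15
halt.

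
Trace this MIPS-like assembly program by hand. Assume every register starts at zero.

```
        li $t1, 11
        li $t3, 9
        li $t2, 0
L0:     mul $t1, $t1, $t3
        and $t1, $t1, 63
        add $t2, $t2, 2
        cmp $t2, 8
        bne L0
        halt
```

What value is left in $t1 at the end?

43

li $t1, 11 → $t1=11
li $t3, 9 → $t3=9
li $t2, 0 → $t2=0
mul $t1, $t1, $t3 → $t1=11*9=99
and $t1, $t1, 63 → $t1=99&63=35
add $t2, $t2, 2 → $t2=0+2=2
cmp $t2, 8  (cmp 2,8)
bne L0: taken
mul $t1, $t1, $t3 → $t1=35*9=315
and $t1, $t1, 63 → $t1=315&63=59
add $t2, $t2, 2 → $t2=2+2=4
cmp $t2, 8  (cmp 4,8)
bne L0: taken
mul $t1, $t1, $t3 → $t1=59*9=531
and $t1, $t1, 63 → $t1=531&63=19
add $t2, $t2, 2 → $t2=4+2=6
cmp $t2, 8  (cmp 6,8)
bne L0: taken
mul $t1, $t1, $t3 → $t1=19*9=171
and $t1, $t1, 63 → $t1=171&63=43
add $t2, $t2, 2 → $t2=6+2=8
cmp $t2, 8  (cmp 8,8)
bne L0: not taken
halt.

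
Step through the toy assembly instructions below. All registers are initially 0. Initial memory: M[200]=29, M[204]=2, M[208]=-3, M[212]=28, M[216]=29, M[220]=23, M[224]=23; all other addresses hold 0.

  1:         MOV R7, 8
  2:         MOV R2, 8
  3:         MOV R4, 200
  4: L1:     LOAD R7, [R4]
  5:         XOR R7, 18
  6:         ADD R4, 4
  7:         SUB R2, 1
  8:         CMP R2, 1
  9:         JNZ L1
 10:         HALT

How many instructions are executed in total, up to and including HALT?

after MOV R7, 8: R7=8
after MOV R2, 8: R2=8
after MOV R4, 200: R4=200
after LOAD R7, [R4]: R7=M[200]=29
after XOR R7, 18: R7=29^18=15
after ADD R4, 4: R4=200+4=204
after SUB R2, 1: R2=8-1=7
CMP R2, 1  (cmp 7,1)
JNZ L1: taken
after LOAD R7, [R4]: R7=M[204]=2
after XOR R7, 18: R7=2^18=16
after ADD R4, 4: R4=204+4=208
after SUB R2, 1: R2=7-1=6
CMP R2, 1  (cmp 6,1)
JNZ L1: taken
after LOAD R7, [R4]: R7=M[208]=-3
after XOR R7, 18: R7=(-3)^18=-17
after ADD R4, 4: R4=208+4=212
after SUB R2, 1: R2=6-1=5
CMP R2, 1  (cmp 5,1)
JNZ L1: taken
after LOAD R7, [R4]: R7=M[212]=28
after XOR R7, 18: R7=28^18=14
after ADD R4, 4: R4=212+4=216
after SUB R2, 1: R2=5-1=4
CMP R2, 1  (cmp 4,1)
JNZ L1: taken
after LOAD R7, [R4]: R7=M[216]=29
after XOR R7, 18: R7=29^18=15
after ADD R4, 4: R4=216+4=220
after SUB R2, 1: R2=4-1=3
CMP R2, 1  (cmp 3,1)
JNZ L1: taken
after LOAD R7, [R4]: R7=M[220]=23
after XOR R7, 18: R7=23^18=5
after ADD R4, 4: R4=220+4=224
after SUB R2, 1: R2=3-1=2
CMP R2, 1  (cmp 2,1)
JNZ L1: taken
after LOAD R7, [R4]: R7=M[224]=23
after XOR R7, 18: R7=23^18=5
after ADD R4, 4: R4=224+4=228
after SUB R2, 1: R2=2-1=1
CMP R2, 1  (cmp 1,1)
JNZ L1: not taken
halt.
Total executed instructions: 46.

46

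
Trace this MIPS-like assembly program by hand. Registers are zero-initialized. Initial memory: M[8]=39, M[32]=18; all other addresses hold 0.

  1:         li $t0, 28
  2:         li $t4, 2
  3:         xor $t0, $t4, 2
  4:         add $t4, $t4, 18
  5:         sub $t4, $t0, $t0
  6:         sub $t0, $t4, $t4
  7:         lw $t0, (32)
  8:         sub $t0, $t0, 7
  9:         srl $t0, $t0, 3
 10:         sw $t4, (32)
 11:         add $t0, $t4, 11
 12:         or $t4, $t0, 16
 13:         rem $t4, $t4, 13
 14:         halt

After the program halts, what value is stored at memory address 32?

$t0=28
$t4=2
$t0=2^2=0
$t4=2+18=20
$t4=0-0=0
$t0=0-0=0
$t0=M[32]=18
$t0=18-7=11
$t0=11>>3=1
sw $t4, (32) → M[32]=0
$t0=0+11=11
$t4=11|16=27
$t4=27%13=1
halt.

0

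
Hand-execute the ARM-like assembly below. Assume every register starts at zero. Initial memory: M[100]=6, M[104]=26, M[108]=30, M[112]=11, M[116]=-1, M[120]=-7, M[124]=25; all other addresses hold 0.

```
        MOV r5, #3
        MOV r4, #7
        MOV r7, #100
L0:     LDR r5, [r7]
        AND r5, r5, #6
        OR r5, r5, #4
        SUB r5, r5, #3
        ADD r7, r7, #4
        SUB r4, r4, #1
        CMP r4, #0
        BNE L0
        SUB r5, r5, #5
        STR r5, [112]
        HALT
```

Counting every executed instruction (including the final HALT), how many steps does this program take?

62

after MOV r5, #3: r5=3
after MOV r4, #7: r4=7
after MOV r7, #100: r7=100
after LDR r5, [r7]: r5=M[100]=6
after AND r5, r5, #6: r5=6&6=6
after OR r5, r5, #4: r5=6|4=6
after SUB r5, r5, #3: r5=6-3=3
after ADD r7, r7, #4: r7=100+4=104
after SUB r4, r4, #1: r4=7-1=6
CMP r4, #0  (cmp 6,0)
BNE L0: taken
after LDR r5, [r7]: r5=M[104]=26
after AND r5, r5, #6: r5=26&6=2
after OR r5, r5, #4: r5=2|4=6
after SUB r5, r5, #3: r5=6-3=3
after ADD r7, r7, #4: r7=104+4=108
after SUB r4, r4, #1: r4=6-1=5
CMP r4, #0  (cmp 5,0)
BNE L0: taken
after LDR r5, [r7]: r5=M[108]=30
after AND r5, r5, #6: r5=30&6=6
after OR r5, r5, #4: r5=6|4=6
after SUB r5, r5, #3: r5=6-3=3
after ADD r7, r7, #4: r7=108+4=112
after SUB r4, r4, #1: r4=5-1=4
CMP r4, #0  (cmp 4,0)
BNE L0: taken
after LDR r5, [r7]: r5=M[112]=11
after AND r5, r5, #6: r5=11&6=2
after OR r5, r5, #4: r5=2|4=6
after SUB r5, r5, #3: r5=6-3=3
after ADD r7, r7, #4: r7=112+4=116
after SUB r4, r4, #1: r4=4-1=3
CMP r4, #0  (cmp 3,0)
BNE L0: taken
after LDR r5, [r7]: r5=M[116]=-1
after AND r5, r5, #6: r5=(-1)&6=6
after OR r5, r5, #4: r5=6|4=6
after SUB r5, r5, #3: r5=6-3=3
after ADD r7, r7, #4: r7=116+4=120
after SUB r4, r4, #1: r4=3-1=2
CMP r4, #0  (cmp 2,0)
BNE L0: taken
after LDR r5, [r7]: r5=M[120]=-7
after AND r5, r5, #6: r5=(-7)&6=0
after OR r5, r5, #4: r5=0|4=4
after SUB r5, r5, #3: r5=4-3=1
after ADD r7, r7, #4: r7=120+4=124
after SUB r4, r4, #1: r4=2-1=1
CMP r4, #0  (cmp 1,0)
BNE L0: taken
after LDR r5, [r7]: r5=M[124]=25
after AND r5, r5, #6: r5=25&6=0
after OR r5, r5, #4: r5=0|4=4
after SUB r5, r5, #3: r5=4-3=1
after ADD r7, r7, #4: r7=124+4=128
after SUB r4, r4, #1: r4=1-1=0
CMP r4, #0  (cmp 0,0)
BNE L0: not taken
after SUB r5, r5, #5: r5=1-5=-4
STR r5, [112] → M[112]=-4
halt.
Total executed instructions: 62.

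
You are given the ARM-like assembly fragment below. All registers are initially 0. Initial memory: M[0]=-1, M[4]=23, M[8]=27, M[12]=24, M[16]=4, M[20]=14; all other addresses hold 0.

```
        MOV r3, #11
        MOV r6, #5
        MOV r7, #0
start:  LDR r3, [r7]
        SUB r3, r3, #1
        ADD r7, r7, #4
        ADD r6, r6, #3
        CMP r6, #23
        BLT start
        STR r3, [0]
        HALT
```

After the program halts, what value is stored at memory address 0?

13

MOV r3, #11 → r3=11
MOV r6, #5 → r6=5
MOV r7, #0 → r7=0
LDR r3, [r7] → r3=M[0]=-1
SUB r3, r3, #1 → r3=(-1)-1=-2
ADD r7, r7, #4 → r7=0+4=4
ADD r6, r6, #3 → r6=5+3=8
CMP r6, #23  (cmp 8,23)
BLT start: taken
LDR r3, [r7] → r3=M[4]=23
SUB r3, r3, #1 → r3=23-1=22
ADD r7, r7, #4 → r7=4+4=8
ADD r6, r6, #3 → r6=8+3=11
CMP r6, #23  (cmp 11,23)
BLT start: taken
LDR r3, [r7] → r3=M[8]=27
SUB r3, r3, #1 → r3=27-1=26
ADD r7, r7, #4 → r7=8+4=12
ADD r6, r6, #3 → r6=11+3=14
CMP r6, #23  (cmp 14,23)
BLT start: taken
LDR r3, [r7] → r3=M[12]=24
SUB r3, r3, #1 → r3=24-1=23
ADD r7, r7, #4 → r7=12+4=16
ADD r6, r6, #3 → r6=14+3=17
CMP r6, #23  (cmp 17,23)
BLT start: taken
LDR r3, [r7] → r3=M[16]=4
SUB r3, r3, #1 → r3=4-1=3
ADD r7, r7, #4 → r7=16+4=20
ADD r6, r6, #3 → r6=17+3=20
CMP r6, #23  (cmp 20,23)
BLT start: taken
LDR r3, [r7] → r3=M[20]=14
SUB r3, r3, #1 → r3=14-1=13
ADD r7, r7, #4 → r7=20+4=24
ADD r6, r6, #3 → r6=20+3=23
CMP r6, #23  (cmp 23,23)
BLT start: not taken
STR r3, [0] → M[0]=13
halt.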